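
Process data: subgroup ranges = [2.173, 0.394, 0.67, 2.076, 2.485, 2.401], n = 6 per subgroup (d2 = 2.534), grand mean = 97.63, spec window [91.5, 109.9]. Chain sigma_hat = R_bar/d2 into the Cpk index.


R_bar = (2.173 + 0.394 + 0.67 + 2.076 + 2.485 + 2.401) / 6 = 1.6998333
sigma = R_bar / d2 = 1.6998333 / 2.534 = 0.6708103
Cp = (USL - LSL)/(6*sigma) = (109.9 - 91.5)/(6*0.6708103) = 4.5716
Cpu = (109.9 - 97.63)/(3*0.6708103) = 6.0971
Cpl = (97.63 - 91.5)/(3*0.6708103) = 3.0461
Cpk = min(Cpu, Cpl) = 3.0461

3.0461


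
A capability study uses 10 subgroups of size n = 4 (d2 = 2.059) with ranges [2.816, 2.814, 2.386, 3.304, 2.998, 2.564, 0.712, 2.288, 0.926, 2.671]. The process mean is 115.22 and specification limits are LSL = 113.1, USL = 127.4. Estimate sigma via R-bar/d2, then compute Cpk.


R_bar = (2.816 + 2.814 + 2.386 + 3.304 + 2.998 + 2.564 + 0.712 + 2.288 + 0.926 + 2.671) / 10 = 2.3479
sigma = R_bar / d2 = 2.3479 / 2.059 = 1.1403108
Cp = (USL - LSL)/(6*sigma) = (127.4 - 113.1)/(6*1.1403108) = 2.0901
Cpu = (127.4 - 115.22)/(3*1.1403108) = 3.5604
Cpl = (115.22 - 113.1)/(3*1.1403108) = 0.6197
Cpk = min(Cpu, Cpl) = 0.6197

0.6197


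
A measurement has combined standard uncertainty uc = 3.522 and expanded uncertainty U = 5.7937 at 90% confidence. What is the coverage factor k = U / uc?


k = U / uc
k = 5.7937 / 3.522
k = 1.645

1.645


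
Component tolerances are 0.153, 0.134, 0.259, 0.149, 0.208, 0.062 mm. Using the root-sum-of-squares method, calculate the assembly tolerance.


RSS = sqrt(0.153^2 + 0.134^2 + 0.259^2 + 0.149^2 + 0.208^2 + 0.062^2)
= sqrt(0.177755)
= 0.4216

0.4216


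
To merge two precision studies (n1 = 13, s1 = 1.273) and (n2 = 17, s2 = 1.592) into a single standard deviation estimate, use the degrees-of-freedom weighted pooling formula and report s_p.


s_p = sqrt(((n1-1)*s1^2 + (n2-1)*s2^2) / (n1+n2-2))
numerator = (13-1)*1.273^2 + (17-1)*1.592^2 = 19.446348 + 40.551424 = 59.997772
denominator = 13 + 17 - 2 = 28
s_p^2 = 59.997772 / 28 = 2.1427776
s_p = sqrt(2.1427776) = 1.4638

1.4638


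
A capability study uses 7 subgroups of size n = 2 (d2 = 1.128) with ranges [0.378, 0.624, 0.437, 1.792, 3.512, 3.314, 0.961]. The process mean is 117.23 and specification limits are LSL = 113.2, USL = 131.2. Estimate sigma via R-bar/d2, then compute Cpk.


R_bar = (0.378 + 0.624 + 0.437 + 1.792 + 3.512 + 3.314 + 0.961) / 7 = 1.574
sigma = R_bar / d2 = 1.574 / 1.128 = 1.3953901
Cp = (USL - LSL)/(6*sigma) = (131.2 - 113.2)/(6*1.3953901) = 2.1499
Cpu = (131.2 - 117.23)/(3*1.3953901) = 3.3372
Cpl = (117.23 - 113.2)/(3*1.3953901) = 0.9627
Cpk = min(Cpu, Cpl) = 0.9627

0.9627


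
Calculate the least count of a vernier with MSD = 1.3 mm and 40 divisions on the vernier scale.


LC = MSD / n_div
= 1.3 / 40
= 0.0325

0.0325


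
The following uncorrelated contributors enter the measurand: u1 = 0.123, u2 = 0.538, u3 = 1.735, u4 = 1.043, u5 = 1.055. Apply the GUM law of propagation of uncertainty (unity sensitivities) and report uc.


uc = sqrt(0.123^2 + 0.538^2 + 1.735^2 + 1.043^2 + 1.055^2)
uc = sqrt(5.515672)
uc = 2.3485

2.3485


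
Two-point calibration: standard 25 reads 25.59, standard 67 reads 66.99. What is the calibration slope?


slope = (y2 - y1) / (x2 - x1)
= (66.99 - 25.59) / (67 - 25)
= 41.4000 / 42
= 0.9857

0.9857


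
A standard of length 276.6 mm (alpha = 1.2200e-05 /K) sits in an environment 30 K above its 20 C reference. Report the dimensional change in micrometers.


dL = L * alpha * dT
= 276.6 * 1.2200e-05 * 30
= 0.1012356 mm
dL_um = 0.1012356 * 1000 = 101.2356 um

101.2356


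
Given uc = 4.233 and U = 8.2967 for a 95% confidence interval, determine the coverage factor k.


k = U / uc
k = 8.2967 / 4.233
k = 1.96

1.96


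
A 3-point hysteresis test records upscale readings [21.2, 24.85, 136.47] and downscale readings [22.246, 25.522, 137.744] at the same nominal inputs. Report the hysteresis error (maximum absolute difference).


|21.2 - 22.246| = 1.0460
|24.85 - 25.522| = 0.6720
|136.47 - 137.744| = 1.2740
hysteresis = max(diffs) = 1.2740

1.2740


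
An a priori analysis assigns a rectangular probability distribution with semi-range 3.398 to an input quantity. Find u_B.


u_B = half_width / sqrt(3)
u_B = 3.398 / 1.7320508
u_B = 1.9618

1.9618


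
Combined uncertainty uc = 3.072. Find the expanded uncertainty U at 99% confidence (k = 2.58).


U = k * uc
U = 2.58 * 3.072
U = 7.9258

7.9258


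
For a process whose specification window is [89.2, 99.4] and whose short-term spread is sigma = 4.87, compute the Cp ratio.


Cp = (USL - LSL) / (6 * sigma)
= (99.4 - 89.2) / (6 * 4.87)
= 10.2000 / 29.2200
= 0.3491

0.3491


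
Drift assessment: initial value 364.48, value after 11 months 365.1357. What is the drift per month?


rate = (v2 - v1) / months
= (365.1357 - 364.48) / 11
= 0.6557 / 11
= 0.0596

0.0596


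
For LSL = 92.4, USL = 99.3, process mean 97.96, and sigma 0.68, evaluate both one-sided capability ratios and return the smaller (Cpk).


Cpu = (USL - mean) / (3*sigma) = (99.3 - 97.96) / (3*0.68) = 0.6569
Cpl = (mean - LSL) / (3*sigma) = (97.96 - 92.4) / (3*0.68) = 2.7255
Cpk = min(Cpu, Cpl) = 0.6569

0.6569


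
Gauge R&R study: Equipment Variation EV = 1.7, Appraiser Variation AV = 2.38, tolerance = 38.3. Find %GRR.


GRR = sqrt(EV^2 + AV^2) = sqrt(1.7^2 + 2.38^2) = 2.9247906
%GRR = GRR / tol * 100 = 2.9247906 / 38.3 * 100
%GRR = 7.6365

7.6365


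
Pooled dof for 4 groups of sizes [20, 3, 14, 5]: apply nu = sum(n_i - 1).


nu = sum_i (n_i - 1)
nu = ((20 - 1) + (3 - 1) + (14 - 1) + (5 - 1))
nu = 19 + 2 + 13 + 4
nu = 38

38


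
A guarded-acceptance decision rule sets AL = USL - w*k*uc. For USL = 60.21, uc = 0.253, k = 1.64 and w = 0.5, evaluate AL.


U = k * uc = 1.64 * 0.253 = 0.41492
guard band g = w * U = 0.5 * 0.41492 = 0.20746
AL = USL - g = 60.21 - 0.20746
AL = 60.0025

60.0025


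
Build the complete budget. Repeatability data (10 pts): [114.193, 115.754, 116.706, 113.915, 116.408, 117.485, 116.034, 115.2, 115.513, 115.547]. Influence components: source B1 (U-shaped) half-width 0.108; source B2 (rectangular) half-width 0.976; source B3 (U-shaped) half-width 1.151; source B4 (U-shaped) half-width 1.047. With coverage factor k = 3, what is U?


mean = (114.193 + 115.754 + 116.706 + 113.915 + 116.408 + 117.485 + 116.034 + 115.2 + 115.513 + 115.547) / 10 = 115.6755
s = sqrt(sum((x - mean)^2)/(n-1)) = 1.0839048
u_A = s / sqrt(n) = 1.0839048 / sqrt(10) = 0.34276079
u_B1 = 0.108 / sqrt(2) = 0.076367532
u_B2 = 0.976 / sqrt(3) = 0.56349386
u_B3 = 1.151 / sqrt(2) = 0.81387991
u_B4 = 1.047 / sqrt(2) = 0.7403408
uc = sqrt(0.34276079^2 + 0.076367532^2 + 0.56349386^2 + 0.81387991^2 + 0.7403408^2) = 1.2850476
U = k * uc = 3 * 1.2850476
U = 3.8551

3.8551


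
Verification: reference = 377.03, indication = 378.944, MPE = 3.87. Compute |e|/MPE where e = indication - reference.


e = indication - reference = 378.944 - 377.03 = 1.9140
|e| = 1.9140
ratio = |e| / MPE = 1.9140 / 3.87
ratio = 0.4946

0.4946


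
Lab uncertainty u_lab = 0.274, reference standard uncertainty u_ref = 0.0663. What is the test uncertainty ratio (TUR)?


TUR = u_lab / u_ref
= 0.274 / 0.0663
= 4.1327

4.1327


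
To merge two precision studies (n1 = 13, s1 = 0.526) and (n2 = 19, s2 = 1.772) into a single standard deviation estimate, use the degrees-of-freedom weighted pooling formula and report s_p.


s_p = sqrt(((n1-1)*s1^2 + (n2-1)*s2^2) / (n1+n2-2))
numerator = (13-1)*0.526^2 + (19-1)*1.772^2 = 3.320112 + 56.519712 = 59.839824
denominator = 13 + 19 - 2 = 30
s_p^2 = 59.839824 / 30 = 1.9946608
s_p = sqrt(1.9946608) = 1.4123

1.4123


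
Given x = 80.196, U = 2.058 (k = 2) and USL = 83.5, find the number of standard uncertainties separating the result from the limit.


u = U / k = 2.058 / 2 = 1.029
margin = |USL - x| = |83.5 - 80.196| = 3.304
z = margin / u = 3.304 / 1.029
z = 3.2109

3.2109


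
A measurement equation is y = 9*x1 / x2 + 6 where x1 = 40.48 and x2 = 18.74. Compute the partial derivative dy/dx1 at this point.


y = 9*x1 / x2 + 6
dy/dx1 = 9/x2
Evaluate at x2 = 18.74: c1 = 9 / 18.74
c1 = 0.4803

0.4803


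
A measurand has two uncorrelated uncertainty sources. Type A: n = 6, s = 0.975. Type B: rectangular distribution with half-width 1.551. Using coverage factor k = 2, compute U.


u_A = s / sqrt(n) = 0.975 / sqrt(6) = 0.39804208
u_B = half_width / sqrt(3) = 1.551 / sqrt(3) = 0.89547027
uc = sqrt(u_A^2 + u_B^2) = sqrt(0.39804208^2 + 0.89547027^2) = 0.97995128
U = k * uc = 2 * 0.97995128
U = 1.9599

1.9599


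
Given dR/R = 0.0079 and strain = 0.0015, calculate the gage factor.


GF = (dR/R) / epsilon
= 0.0079 / 0.0015
= 5.2667

5.2667


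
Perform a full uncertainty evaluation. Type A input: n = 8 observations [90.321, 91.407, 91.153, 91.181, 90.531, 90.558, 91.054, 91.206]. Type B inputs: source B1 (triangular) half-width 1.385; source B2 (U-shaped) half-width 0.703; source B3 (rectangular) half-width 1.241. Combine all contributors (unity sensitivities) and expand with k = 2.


mean = (90.321 + 91.407 + 91.153 + 91.181 + 90.531 + 90.558 + 91.054 + 91.206) / 8 = 90.926375
s = sqrt(sum((x - mean)^2)/(n-1)) = 0.39644345
u_A = s / sqrt(n) = 0.39644345 / sqrt(8) = 0.14016393
u_B1 = 1.385 / sqrt(6) = 0.56542388
u_B2 = 0.703 / sqrt(2) = 0.49709607
u_B3 = 1.241 / sqrt(3) = 0.71649168
uc = sqrt(0.14016393^2 + 0.56542388^2 + 0.49709607^2 + 0.71649168^2) = 1.0487206
U = k * uc = 2 * 1.0487206
U = 2.0974

2.0974


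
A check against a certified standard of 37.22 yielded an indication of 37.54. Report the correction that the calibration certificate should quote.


Correction = standard - reading
= 37.22 - 37.54
= -0.3200

-0.3200


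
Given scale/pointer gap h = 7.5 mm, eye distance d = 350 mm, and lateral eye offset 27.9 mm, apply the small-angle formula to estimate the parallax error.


error = h * offset / d
= 7.5 * 27.9 / 350
= 0.5979

0.5979


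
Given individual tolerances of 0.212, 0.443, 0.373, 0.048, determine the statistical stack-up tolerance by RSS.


RSS = sqrt(0.212^2 + 0.443^2 + 0.373^2 + 0.048^2)
= sqrt(0.382626)
= 0.6186

0.6186


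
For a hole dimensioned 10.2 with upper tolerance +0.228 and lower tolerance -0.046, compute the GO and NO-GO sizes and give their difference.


GO = nominal - lower_tol (smallest hole = maximum material condition)
GO = 10.2 - 0.046 = 10.154
NO-GO = nominal + upper_tol (largest hole = least material condition)
NO-GO = 10.2 + 0.228 = 10.428
spread = NO-GO - GO = 10.428 - 10.154 = 0.2740

0.2740


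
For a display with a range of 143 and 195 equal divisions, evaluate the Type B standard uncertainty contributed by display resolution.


resolution = range / divisions
resolution = 143 / 195 = 0.73333333
u_res = resolution / (2*sqrt(3))
u_res = 0.73333333 / 3.4641016
u_res = 0.2117

0.2117


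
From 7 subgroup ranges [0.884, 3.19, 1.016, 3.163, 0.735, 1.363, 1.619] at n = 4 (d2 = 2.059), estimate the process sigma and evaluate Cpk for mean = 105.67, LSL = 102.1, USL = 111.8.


R_bar = (0.884 + 3.19 + 1.016 + 3.163 + 0.735 + 1.363 + 1.619) / 7 = 1.71
sigma = R_bar / d2 = 1.71 / 2.059 = 0.83050024
Cp = (USL - LSL)/(6*sigma) = (111.8 - 102.1)/(6*0.83050024) = 1.9466
Cpu = (111.8 - 105.67)/(3*0.83050024) = 2.4604
Cpl = (105.67 - 102.1)/(3*0.83050024) = 1.4329
Cpk = min(Cpu, Cpl) = 1.4329

1.4329


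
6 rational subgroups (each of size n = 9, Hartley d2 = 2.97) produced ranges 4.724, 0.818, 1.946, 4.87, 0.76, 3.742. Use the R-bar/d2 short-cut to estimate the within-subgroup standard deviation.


R_bar = (4.724 + 0.818 + 1.946 + 4.87 + 0.76 + 3.742) / 6
R_bar = 16.86 / 6 = 2.81
sigma_hat = R_bar / d2 = 2.81 / 2.97 = 0.9461

0.9461


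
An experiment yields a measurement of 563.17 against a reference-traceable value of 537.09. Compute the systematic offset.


Systematic error = measured - true
= 563.17 - 537.09
= 26.0800

26.0800


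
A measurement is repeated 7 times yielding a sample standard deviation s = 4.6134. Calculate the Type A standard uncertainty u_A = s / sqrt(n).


u_A = s / sqrt(n)
u_A = 4.6134 / sqrt(7)
u_A = 4.6134 / 2.6457513
u_A = 1.7437

1.7437


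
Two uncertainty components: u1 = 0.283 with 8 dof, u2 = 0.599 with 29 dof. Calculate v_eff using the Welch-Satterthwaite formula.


uc = sqrt(u1^2 + u2^2) = sqrt(0.283^2 + 0.599^2) = 0.66248774
v_eff = uc^4 / (u1^4/v1 + u2^4/v2)
= 0.66248774^4 / (0.283^4/8 + 0.599^4/29)
= 0.19262444 / 0.0052410278
v_eff = 36.7532

36.7532


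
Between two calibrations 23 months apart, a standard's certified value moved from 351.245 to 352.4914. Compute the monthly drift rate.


rate = (v2 - v1) / months
= (352.4914 - 351.245) / 23
= 1.2464 / 23
= 0.0542

0.0542


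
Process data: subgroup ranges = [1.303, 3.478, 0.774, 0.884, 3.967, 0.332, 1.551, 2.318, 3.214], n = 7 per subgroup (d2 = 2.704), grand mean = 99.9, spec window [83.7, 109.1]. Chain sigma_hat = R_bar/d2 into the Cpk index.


R_bar = (1.303 + 3.478 + 0.774 + 0.884 + 3.967 + 0.332 + 1.551 + 2.318 + 3.214) / 9 = 1.9801111
sigma = R_bar / d2 = 1.9801111 / 2.704 = 0.73228961
Cp = (USL - LSL)/(6*sigma) = (109.1 - 83.7)/(6*0.73228961) = 5.7810
Cpu = (109.1 - 99.9)/(3*0.73228961) = 4.1878
Cpl = (99.9 - 83.7)/(3*0.73228961) = 7.3741
Cpk = min(Cpu, Cpl) = 4.1878

4.1878


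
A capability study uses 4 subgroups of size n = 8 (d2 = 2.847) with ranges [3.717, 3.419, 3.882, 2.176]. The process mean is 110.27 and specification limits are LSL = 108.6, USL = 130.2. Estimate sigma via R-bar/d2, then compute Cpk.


R_bar = (3.717 + 3.419 + 3.882 + 2.176) / 4 = 3.2985
sigma = R_bar / d2 = 3.2985 / 2.847 = 1.158588
Cp = (USL - LSL)/(6*sigma) = (130.2 - 108.6)/(6*1.158588) = 3.1072
Cpu = (130.2 - 110.27)/(3*1.158588) = 5.7340
Cpl = (110.27 - 108.6)/(3*1.158588) = 0.4805
Cpk = min(Cpu, Cpl) = 0.4805

0.4805


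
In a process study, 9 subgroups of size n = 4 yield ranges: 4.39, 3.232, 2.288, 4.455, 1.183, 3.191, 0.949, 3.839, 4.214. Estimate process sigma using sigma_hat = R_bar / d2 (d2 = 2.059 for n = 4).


R_bar = (4.39 + 3.232 + 2.288 + 4.455 + 1.183 + 3.191 + 0.949 + 3.839 + 4.214) / 9
R_bar = 27.741 / 9 = 3.0823333
sigma_hat = R_bar / d2 = 3.0823333 / 2.059 = 1.4970

1.4970


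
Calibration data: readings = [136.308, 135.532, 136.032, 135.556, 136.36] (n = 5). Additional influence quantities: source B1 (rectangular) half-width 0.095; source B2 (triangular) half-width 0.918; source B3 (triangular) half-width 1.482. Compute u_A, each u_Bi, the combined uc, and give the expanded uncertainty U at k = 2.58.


mean = (136.308 + 135.532 + 136.032 + 135.556 + 136.36) / 5 = 135.9576
s = sqrt(sum((x - mean)^2)/(n-1)) = 0.39769938
u_A = s / sqrt(n) = 0.39769938 / sqrt(5) = 0.17785657
u_B1 = 0.095 / sqrt(3) = 0.054848276
u_B2 = 0.918 / sqrt(6) = 0.37477193
u_B3 = 1.482 / sqrt(6) = 0.60502397
uc = sqrt(0.17785657^2 + 0.054848276^2 + 0.37477193^2 + 0.60502397^2) = 0.7356285
U = k * uc = 2.58 * 0.7356285
U = 1.8979

1.8979


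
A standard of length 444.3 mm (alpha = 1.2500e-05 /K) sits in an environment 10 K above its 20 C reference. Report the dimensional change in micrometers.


dL = L * alpha * dT
= 444.3 * 1.2500e-05 * 10
= 0.0555375 mm
dL_um = 0.0555375 * 1000 = 55.5375 um

55.5375


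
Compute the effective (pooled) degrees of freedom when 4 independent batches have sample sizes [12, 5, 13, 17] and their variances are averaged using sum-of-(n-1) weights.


nu = sum_i (n_i - 1)
nu = ((12 - 1) + (5 - 1) + (13 - 1) + (17 - 1))
nu = 11 + 4 + 12 + 16
nu = 43

43


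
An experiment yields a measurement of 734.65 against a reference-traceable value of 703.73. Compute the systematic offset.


Systematic error = measured - true
= 734.65 - 703.73
= 30.9200

30.9200


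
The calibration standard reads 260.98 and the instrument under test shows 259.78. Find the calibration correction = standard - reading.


Correction = standard - reading
= 260.98 - 259.78
= 1.2000

1.2000


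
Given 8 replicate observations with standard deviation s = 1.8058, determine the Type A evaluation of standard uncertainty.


u_A = s / sqrt(n)
u_A = 1.8058 / sqrt(8)
u_A = 1.8058 / 2.8284271
u_A = 0.6384

0.6384


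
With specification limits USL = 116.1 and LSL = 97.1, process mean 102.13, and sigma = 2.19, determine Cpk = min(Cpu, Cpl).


Cpu = (USL - mean) / (3*sigma) = (116.1 - 102.13) / (3*2.19) = 2.1263
Cpl = (mean - LSL) / (3*sigma) = (102.13 - 97.1) / (3*2.19) = 0.7656
Cpk = min(Cpu, Cpl) = 0.7656

0.7656


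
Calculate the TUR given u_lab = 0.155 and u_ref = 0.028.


TUR = u_lab / u_ref
= 0.155 / 0.028
= 5.5357

5.5357


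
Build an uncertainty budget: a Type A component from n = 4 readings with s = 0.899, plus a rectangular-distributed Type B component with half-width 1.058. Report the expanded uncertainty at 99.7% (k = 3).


u_A = s / sqrt(n) = 0.899 / sqrt(4) = 0.4495
u_B = half_width / sqrt(3) = 1.058 / sqrt(3) = 0.61083658
uc = sqrt(u_A^2 + u_B^2) = sqrt(0.4495^2 + 0.61083658^2) = 0.75840067
U = k * uc = 3 * 0.75840067
U = 2.2752

2.2752


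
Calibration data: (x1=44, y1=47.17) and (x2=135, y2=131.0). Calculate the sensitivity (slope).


slope = (y2 - y1) / (x2 - x1)
= (131.0 - 47.17) / (135 - 44)
= 83.8300 / 91
= 0.9212

0.9212


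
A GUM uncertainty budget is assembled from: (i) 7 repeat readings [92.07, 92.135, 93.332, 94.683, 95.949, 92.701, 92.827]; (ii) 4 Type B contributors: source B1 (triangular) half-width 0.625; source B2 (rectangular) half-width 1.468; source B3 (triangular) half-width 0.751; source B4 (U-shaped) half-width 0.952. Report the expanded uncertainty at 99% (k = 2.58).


mean = (92.07 + 92.135 + 93.332 + 94.683 + 95.949 + 92.701 + 92.827) / 7 = 93.38528571
s = sqrt(sum((x - mean)^2)/(n-1)) = 1.4336814
u_A = s / sqrt(n) = 1.4336814 / sqrt(7) = 0.54188063
u_B1 = 0.625 / sqrt(6) = 0.25515518
u_B2 = 1.468 / sqrt(3) = 0.8475502
u_B3 = 0.751 / sqrt(6) = 0.30659447
u_B4 = 0.952 / sqrt(2) = 0.67316566
uc = sqrt(0.54188063^2 + 0.25515518^2 + 0.8475502^2 + 0.30659447^2 + 0.67316566^2) = 1.2744537
U = k * uc = 2.58 * 1.2744537
U = 3.2881

3.2881


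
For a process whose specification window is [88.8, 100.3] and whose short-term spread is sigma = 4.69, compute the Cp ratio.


Cp = (USL - LSL) / (6 * sigma)
= (100.3 - 88.8) / (6 * 4.69)
= 11.5000 / 28.1400
= 0.4087

0.4087


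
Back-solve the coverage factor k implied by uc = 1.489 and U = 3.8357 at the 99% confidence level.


k = U / uc
k = 3.8357 / 1.489
k = 2.576

2.576


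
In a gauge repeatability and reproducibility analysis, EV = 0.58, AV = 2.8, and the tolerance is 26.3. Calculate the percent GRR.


GRR = sqrt(EV^2 + AV^2) = sqrt(0.58^2 + 2.8^2) = 2.8594405
%GRR = GRR / tol * 100 = 2.8594405 / 26.3 * 100
%GRR = 10.8724

10.8724


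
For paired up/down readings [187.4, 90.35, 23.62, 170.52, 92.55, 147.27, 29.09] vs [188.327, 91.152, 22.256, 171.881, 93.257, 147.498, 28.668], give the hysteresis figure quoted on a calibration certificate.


|187.4 - 188.327| = 0.9270
|90.35 - 91.152| = 0.8020
|23.62 - 22.256| = 1.3640
|170.52 - 171.881| = 1.3610
|92.55 - 93.257| = 0.7070
|147.27 - 147.498| = 0.2280
|29.09 - 28.668| = 0.4220
hysteresis = max(diffs) = 1.3640

1.3640


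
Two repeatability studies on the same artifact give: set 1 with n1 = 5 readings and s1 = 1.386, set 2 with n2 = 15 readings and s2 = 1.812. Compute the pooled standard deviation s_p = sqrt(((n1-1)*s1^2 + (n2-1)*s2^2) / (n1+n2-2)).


s_p = sqrt(((n1-1)*s1^2 + (n2-1)*s2^2) / (n1+n2-2))
numerator = (5-1)*1.386^2 + (15-1)*1.812^2 = 7.683984 + 45.966816 = 53.6508
denominator = 5 + 15 - 2 = 18
s_p^2 = 53.6508 / 18 = 2.9806
s_p = sqrt(2.9806) = 1.7264

1.7264


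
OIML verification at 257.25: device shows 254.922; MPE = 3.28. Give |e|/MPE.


e = indication - reference = 254.922 - 257.25 = -2.3280
|e| = 2.3280
ratio = |e| / MPE = 2.3280 / 3.28
ratio = 0.7098

0.7098


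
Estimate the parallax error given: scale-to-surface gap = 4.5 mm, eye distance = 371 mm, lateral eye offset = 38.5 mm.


error = h * offset / d
= 4.5 * 38.5 / 371
= 0.4670

0.4670


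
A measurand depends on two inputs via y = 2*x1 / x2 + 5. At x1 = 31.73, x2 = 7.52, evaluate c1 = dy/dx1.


y = 2*x1 / x2 + 5
dy/dx1 = 2/x2
Evaluate at x2 = 7.52: c1 = 2 / 7.52
c1 = 0.2660

0.2660


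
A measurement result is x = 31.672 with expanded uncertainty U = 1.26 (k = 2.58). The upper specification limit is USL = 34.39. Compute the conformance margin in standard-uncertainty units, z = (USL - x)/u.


u = U / k = 1.26 / 2.58 = 0.48837209
margin = |USL - x| = |34.39 - 31.672| = 2.718
z = margin / u = 2.718 / 0.48837209
z = 5.5654

5.5654


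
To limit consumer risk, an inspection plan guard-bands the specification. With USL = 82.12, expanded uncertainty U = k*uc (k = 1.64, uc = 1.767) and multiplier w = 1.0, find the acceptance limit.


U = k * uc = 1.64 * 1.767 = 2.89788
guard band g = w * U = 1.0 * 2.89788 = 2.89788
AL = USL - g = 82.12 - 2.89788
AL = 79.2221

79.2221


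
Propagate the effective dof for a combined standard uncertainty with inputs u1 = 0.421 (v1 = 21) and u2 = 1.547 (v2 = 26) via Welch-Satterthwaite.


uc = sqrt(u1^2 + u2^2) = sqrt(0.421^2 + 1.547^2) = 1.6032623
v_eff = uc^4 / (u1^4/v1 + u2^4/v2)
= 1.6032623^4 / (0.421^4/21 + 1.547^4/26)
= 6.6072132 / 0.22178243
v_eff = 29.7914

29.7914


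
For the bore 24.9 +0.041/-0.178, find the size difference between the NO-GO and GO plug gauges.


GO = nominal - lower_tol (smallest hole = maximum material condition)
GO = 24.9 - 0.178 = 24.722
NO-GO = nominal + upper_tol (largest hole = least material condition)
NO-GO = 24.9 + 0.041 = 24.941
spread = NO-GO - GO = 24.941 - 24.722 = 0.2190

0.2190


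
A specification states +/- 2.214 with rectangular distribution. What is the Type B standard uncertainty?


u_B = half_width / sqrt(3)
u_B = 2.214 / 1.7320508
u_B = 1.2783

1.2783


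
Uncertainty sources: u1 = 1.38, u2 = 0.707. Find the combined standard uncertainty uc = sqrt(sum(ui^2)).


uc = sqrt(1.38^2 + 0.707^2)
uc = sqrt(2.404249)
uc = 1.5506

1.5506


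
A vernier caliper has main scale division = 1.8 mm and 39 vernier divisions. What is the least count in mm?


LC = MSD / n_div
= 1.8 / 39
= 0.0462

0.0462


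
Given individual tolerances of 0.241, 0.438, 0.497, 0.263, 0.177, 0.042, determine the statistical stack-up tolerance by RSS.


RSS = sqrt(0.241^2 + 0.438^2 + 0.497^2 + 0.263^2 + 0.177^2 + 0.042^2)
= sqrt(0.599196)
= 0.7741

0.7741


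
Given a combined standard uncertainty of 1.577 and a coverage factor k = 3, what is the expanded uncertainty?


U = k * uc
U = 3 * 1.577
U = 4.7310

4.7310


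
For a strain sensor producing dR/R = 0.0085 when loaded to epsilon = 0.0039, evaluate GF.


GF = (dR/R) / epsilon
= 0.0085 / 0.0039
= 2.1795

2.1795


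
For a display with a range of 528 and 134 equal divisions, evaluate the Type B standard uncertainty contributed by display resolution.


resolution = range / divisions
resolution = 528 / 134 = 3.9402985
u_res = resolution / (2*sqrt(3))
u_res = 3.9402985 / 3.4641016
u_res = 1.1375

1.1375


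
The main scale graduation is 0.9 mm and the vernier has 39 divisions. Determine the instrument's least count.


LC = MSD / n_div
= 0.9 / 39
= 0.0231

0.0231


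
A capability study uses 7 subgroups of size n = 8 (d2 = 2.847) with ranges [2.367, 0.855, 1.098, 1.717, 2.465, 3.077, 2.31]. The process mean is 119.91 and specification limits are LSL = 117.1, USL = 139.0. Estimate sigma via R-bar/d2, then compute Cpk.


R_bar = (2.367 + 0.855 + 1.098 + 1.717 + 2.465 + 3.077 + 2.31) / 7 = 1.9841429
sigma = R_bar / d2 = 1.9841429 / 2.847 = 0.6969241
Cp = (USL - LSL)/(6*sigma) = (139.0 - 117.1)/(6*0.6969241) = 5.2373
Cpu = (139.0 - 119.91)/(3*0.6969241) = 9.1306
Cpl = (119.91 - 117.1)/(3*0.6969241) = 1.3440
Cpk = min(Cpu, Cpl) = 1.3440

1.3440


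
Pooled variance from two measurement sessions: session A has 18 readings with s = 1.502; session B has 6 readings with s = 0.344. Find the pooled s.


s_p = sqrt(((n1-1)*s1^2 + (n2-1)*s2^2) / (n1+n2-2))
numerator = (18-1)*1.502^2 + (6-1)*0.344^2 = 38.352068 + 0.59168 = 38.943748
denominator = 18 + 6 - 2 = 22
s_p^2 = 38.943748 / 22 = 1.7701704
s_p = sqrt(1.7701704) = 1.3305

1.3305


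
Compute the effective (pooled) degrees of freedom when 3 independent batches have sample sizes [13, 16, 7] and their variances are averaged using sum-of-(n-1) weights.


nu = sum_i (n_i - 1)
nu = ((13 - 1) + (16 - 1) + (7 - 1))
nu = 12 + 15 + 6
nu = 33

33


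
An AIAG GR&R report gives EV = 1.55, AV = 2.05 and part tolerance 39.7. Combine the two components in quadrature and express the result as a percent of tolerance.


GRR = sqrt(EV^2 + AV^2) = sqrt(1.55^2 + 2.05^2) = 2.5700195
%GRR = GRR / tol * 100 = 2.5700195 / 39.7 * 100
%GRR = 6.4736

6.4736


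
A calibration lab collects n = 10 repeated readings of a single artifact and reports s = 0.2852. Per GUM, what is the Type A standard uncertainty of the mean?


u_A = s / sqrt(n)
u_A = 0.2852 / sqrt(10)
u_A = 0.2852 / 3.1622777
u_A = 0.0902

0.0902


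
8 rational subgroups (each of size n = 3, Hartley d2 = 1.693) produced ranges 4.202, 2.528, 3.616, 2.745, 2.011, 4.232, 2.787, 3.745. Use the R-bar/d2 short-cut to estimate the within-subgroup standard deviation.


R_bar = (4.202 + 2.528 + 3.616 + 2.745 + 2.011 + 4.232 + 2.787 + 3.745) / 8
R_bar = 25.866 / 8 = 3.23325
sigma_hat = R_bar / d2 = 3.23325 / 1.693 = 1.9098

1.9098


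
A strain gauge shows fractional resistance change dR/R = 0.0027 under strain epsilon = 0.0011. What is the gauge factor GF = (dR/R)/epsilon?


GF = (dR/R) / epsilon
= 0.0027 / 0.0011
= 2.4545

2.4545


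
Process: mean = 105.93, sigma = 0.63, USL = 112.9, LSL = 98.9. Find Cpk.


Cpu = (USL - mean) / (3*sigma) = (112.9 - 105.93) / (3*0.63) = 3.6878
Cpl = (mean - LSL) / (3*sigma) = (105.93 - 98.9) / (3*0.63) = 3.7196
Cpk = min(Cpu, Cpl) = 3.6878

3.6878


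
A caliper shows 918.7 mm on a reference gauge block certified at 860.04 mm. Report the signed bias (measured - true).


Systematic error = measured - true
= 918.7 - 860.04
= 58.6600

58.6600


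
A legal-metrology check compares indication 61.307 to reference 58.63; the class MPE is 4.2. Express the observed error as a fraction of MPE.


e = indication - reference = 61.307 - 58.63 = 2.6770
|e| = 2.6770
ratio = |e| / MPE = 2.6770 / 4.2
ratio = 0.6374

0.6374


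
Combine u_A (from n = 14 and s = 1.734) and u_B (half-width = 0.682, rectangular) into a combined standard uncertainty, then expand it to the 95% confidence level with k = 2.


u_A = s / sqrt(n) = 1.734 / sqrt(14) = 0.46343099
u_B = half_width / sqrt(3) = 0.682 / sqrt(3) = 0.39375288
uc = sqrt(u_A^2 + u_B^2) = sqrt(0.46343099^2 + 0.39375288^2) = 0.60811974
U = k * uc = 2 * 0.60811974
U = 1.2162

1.2162


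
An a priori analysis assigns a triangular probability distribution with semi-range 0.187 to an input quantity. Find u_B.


u_B = half_width / sqrt(6)
u_B = 0.187 / 2.4494897
u_B = 0.0763

0.0763


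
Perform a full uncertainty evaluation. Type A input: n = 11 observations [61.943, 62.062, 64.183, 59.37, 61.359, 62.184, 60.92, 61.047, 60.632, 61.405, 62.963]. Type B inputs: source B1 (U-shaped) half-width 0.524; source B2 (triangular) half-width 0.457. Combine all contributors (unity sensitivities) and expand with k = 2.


mean = (61.943 + 62.062 + 64.183 + 59.37 + 61.359 + 62.184 + 60.92 + 61.047 + 60.632 + 61.405 + 62.963) / 11 = 61.64254545
s = sqrt(sum((x - mean)^2)/(n-1)) = 1.2631759
u_A = s / sqrt(n) = 1.2631759 / sqrt(11) = 0.38086186
u_B1 = 0.524 / sqrt(2) = 0.37052395
u_B2 = 0.457 / sqrt(6) = 0.18656947
uc = sqrt(0.38086186^2 + 0.37052395^2 + 0.18656947^2) = 0.56316243
U = k * uc = 2 * 0.56316243
U = 1.1263

1.1263


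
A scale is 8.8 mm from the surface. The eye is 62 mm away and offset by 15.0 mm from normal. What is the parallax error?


error = h * offset / d
= 8.8 * 15.0 / 62
= 2.1290

2.1290


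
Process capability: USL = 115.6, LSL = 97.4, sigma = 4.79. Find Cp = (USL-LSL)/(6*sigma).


Cp = (USL - LSL) / (6 * sigma)
= (115.6 - 97.4) / (6 * 4.79)
= 18.2000 / 28.7400
= 0.6333

0.6333


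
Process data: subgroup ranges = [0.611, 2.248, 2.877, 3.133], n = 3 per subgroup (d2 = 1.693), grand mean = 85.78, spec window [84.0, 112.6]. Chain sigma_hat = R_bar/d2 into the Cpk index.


R_bar = (0.611 + 2.248 + 2.877 + 3.133) / 4 = 2.21725
sigma = R_bar / d2 = 2.21725 / 1.693 = 1.3096574
Cp = (USL - LSL)/(6*sigma) = (112.6 - 84.0)/(6*1.3096574) = 3.6396
Cpu = (112.6 - 85.78)/(3*1.3096574) = 6.8262
Cpl = (85.78 - 84.0)/(3*1.3096574) = 0.4530
Cpk = min(Cpu, Cpl) = 0.4530

0.4530


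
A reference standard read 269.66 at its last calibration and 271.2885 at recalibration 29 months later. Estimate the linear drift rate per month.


rate = (v2 - v1) / months
= (271.2885 - 269.66) / 29
= 1.6285 / 29
= 0.0562

0.0562


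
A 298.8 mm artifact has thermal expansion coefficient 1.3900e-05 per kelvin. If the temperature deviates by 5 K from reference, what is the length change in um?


dL = L * alpha * dT
= 298.8 * 1.3900e-05 * 5
= 0.0207666 mm
dL_um = 0.0207666 * 1000 = 20.7666 um

20.7666


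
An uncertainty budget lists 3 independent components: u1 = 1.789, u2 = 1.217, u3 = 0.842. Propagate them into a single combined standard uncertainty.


uc = sqrt(1.789^2 + 1.217^2 + 0.842^2)
uc = sqrt(5.390574)
uc = 2.3218

2.3218


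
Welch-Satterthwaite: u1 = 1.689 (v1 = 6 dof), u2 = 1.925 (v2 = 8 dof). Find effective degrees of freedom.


uc = sqrt(u1^2 + u2^2) = sqrt(1.689^2 + 1.925^2) = 2.5609268
v_eff = uc^4 / (u1^4/v1 + u2^4/v2)
= 2.5609268^4 / (1.689^4/6 + 1.925^4/8)
= 43.011903 / 3.0727933
v_eff = 13.9977

13.9977


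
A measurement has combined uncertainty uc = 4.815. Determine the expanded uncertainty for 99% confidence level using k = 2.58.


U = k * uc
U = 2.58 * 4.815
U = 12.4227

12.4227


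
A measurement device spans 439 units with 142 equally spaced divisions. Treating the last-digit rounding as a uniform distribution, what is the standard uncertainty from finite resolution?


resolution = range / divisions
resolution = 439 / 142 = 3.0915493
u_res = resolution / (2*sqrt(3))
u_res = 3.0915493 / 3.4641016
u_res = 0.8925

0.8925


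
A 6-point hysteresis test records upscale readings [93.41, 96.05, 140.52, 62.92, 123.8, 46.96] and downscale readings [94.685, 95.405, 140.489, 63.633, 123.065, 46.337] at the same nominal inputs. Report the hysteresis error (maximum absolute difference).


|93.41 - 94.685| = 1.2750
|96.05 - 95.405| = 0.6450
|140.52 - 140.489| = 0.0310
|62.92 - 63.633| = 0.7130
|123.8 - 123.065| = 0.7350
|46.96 - 46.337| = 0.6230
hysteresis = max(diffs) = 1.2750

1.2750


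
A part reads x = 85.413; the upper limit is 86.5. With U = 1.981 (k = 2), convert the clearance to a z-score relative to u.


u = U / k = 1.981 / 2 = 0.9905
margin = |USL - x| = |86.5 - 85.413| = 1.087
z = margin / u = 1.087 / 0.9905
z = 1.0974

1.0974


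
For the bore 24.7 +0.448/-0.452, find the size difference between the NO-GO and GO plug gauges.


GO = nominal - lower_tol (smallest hole = maximum material condition)
GO = 24.7 - 0.452 = 24.248
NO-GO = nominal + upper_tol (largest hole = least material condition)
NO-GO = 24.7 + 0.448 = 25.148
spread = NO-GO - GO = 25.148 - 24.248 = 0.9000

0.9000


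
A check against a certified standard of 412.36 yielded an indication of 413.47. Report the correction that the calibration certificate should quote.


Correction = standard - reading
= 412.36 - 413.47
= -1.1100

-1.1100


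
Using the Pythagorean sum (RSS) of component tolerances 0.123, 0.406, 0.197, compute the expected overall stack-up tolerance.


RSS = sqrt(0.123^2 + 0.406^2 + 0.197^2)
= sqrt(0.218774)
= 0.4677

0.4677


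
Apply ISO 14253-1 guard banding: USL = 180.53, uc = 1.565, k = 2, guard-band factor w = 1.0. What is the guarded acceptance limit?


U = k * uc = 2 * 1.565 = 3.13
guard band g = w * U = 1.0 * 3.13 = 3.13
AL = USL - g = 180.53 - 3.13
AL = 177.4000

177.4000


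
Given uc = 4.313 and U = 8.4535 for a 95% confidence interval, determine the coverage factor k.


k = U / uc
k = 8.4535 / 4.313
k = 1.96

1.96


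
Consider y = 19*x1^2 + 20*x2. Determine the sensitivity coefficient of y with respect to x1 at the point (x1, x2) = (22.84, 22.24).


y = 19*x1^2 + 20*x2
dy/dx1 = 2*19*x1
Evaluate at x1 = 22.84: c1 = 38 * 22.84
c1 = 867.9200

867.9200


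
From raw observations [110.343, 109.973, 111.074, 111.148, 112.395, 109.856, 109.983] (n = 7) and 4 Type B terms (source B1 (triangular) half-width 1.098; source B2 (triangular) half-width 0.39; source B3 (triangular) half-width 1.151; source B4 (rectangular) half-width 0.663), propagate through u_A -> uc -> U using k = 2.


mean = (110.343 + 109.973 + 111.074 + 111.148 + 112.395 + 109.856 + 109.983) / 7 = 110.6817143
s = sqrt(sum((x - mean)^2)/(n-1)) = 0.92138188
u_A = s / sqrt(n) = 0.92138188 / sqrt(7) = 0.34824962
u_B1 = 1.098 / sqrt(6) = 0.44825662
u_B2 = 0.39 / sqrt(6) = 0.15921683
u_B3 = 1.151 / sqrt(6) = 0.46989378
u_B4 = 0.663 / sqrt(3) = 0.38278323
uc = sqrt(0.34824962^2 + 0.44825662^2 + 0.15921683^2 + 0.46989378^2 + 0.38278323^2) = 0.8455087
U = k * uc = 2 * 0.8455087
U = 1.6910

1.6910


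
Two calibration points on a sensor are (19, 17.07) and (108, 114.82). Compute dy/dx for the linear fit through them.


slope = (y2 - y1) / (x2 - x1)
= (114.82 - 17.07) / (108 - 19)
= 97.7500 / 89
= 1.0983

1.0983


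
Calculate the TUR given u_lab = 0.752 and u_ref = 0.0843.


TUR = u_lab / u_ref
= 0.752 / 0.0843
= 8.9205

8.9205


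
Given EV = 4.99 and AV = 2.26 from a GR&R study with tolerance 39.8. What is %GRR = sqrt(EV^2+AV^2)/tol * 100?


GRR = sqrt(EV^2 + AV^2) = sqrt(4.99^2 + 2.26^2) = 5.4779284
%GRR = GRR / tol * 100 = 5.4779284 / 39.8 * 100
%GRR = 13.7636

13.7636


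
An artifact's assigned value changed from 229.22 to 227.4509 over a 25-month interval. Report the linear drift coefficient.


rate = (v2 - v1) / months
= (227.4509 - 229.22) / 25
= -1.7691 / 25
= -0.0708

-0.0708


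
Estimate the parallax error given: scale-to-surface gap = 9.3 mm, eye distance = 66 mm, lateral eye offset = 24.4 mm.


error = h * offset / d
= 9.3 * 24.4 / 66
= 3.4382

3.4382


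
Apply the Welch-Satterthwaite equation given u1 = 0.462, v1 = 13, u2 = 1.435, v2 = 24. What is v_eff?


uc = sqrt(u1^2 + u2^2) = sqrt(0.462^2 + 1.435^2) = 1.5075374
v_eff = uc^4 / (u1^4/v1 + u2^4/v2)
= 1.5075374^4 / (0.462^4/13 + 1.435^4/24)
= 5.1650244 / 0.18018814
v_eff = 28.6646

28.6646


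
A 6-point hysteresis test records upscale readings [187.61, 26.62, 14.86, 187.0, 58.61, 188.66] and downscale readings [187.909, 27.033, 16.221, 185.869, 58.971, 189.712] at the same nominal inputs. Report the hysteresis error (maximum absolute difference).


|187.61 - 187.909| = 0.2990
|26.62 - 27.033| = 0.4130
|14.86 - 16.221| = 1.3610
|187.0 - 185.869| = 1.1310
|58.61 - 58.971| = 0.3610
|188.66 - 189.712| = 1.0520
hysteresis = max(diffs) = 1.3610

1.3610


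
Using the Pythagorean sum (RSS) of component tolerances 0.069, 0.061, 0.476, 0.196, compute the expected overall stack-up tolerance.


RSS = sqrt(0.069^2 + 0.061^2 + 0.476^2 + 0.196^2)
= sqrt(0.273474)
= 0.5229

0.5229


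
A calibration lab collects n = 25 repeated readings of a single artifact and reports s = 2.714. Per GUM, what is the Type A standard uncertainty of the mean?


u_A = s / sqrt(n)
u_A = 2.714 / sqrt(25)
u_A = 2.714 / 5
u_A = 0.5428

0.5428


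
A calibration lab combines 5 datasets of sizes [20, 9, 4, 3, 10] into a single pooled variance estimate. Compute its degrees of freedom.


nu = sum_i (n_i - 1)
nu = ((20 - 1) + (9 - 1) + (4 - 1) + (3 - 1) + (10 - 1))
nu = 19 + 8 + 3 + 2 + 9
nu = 41

41


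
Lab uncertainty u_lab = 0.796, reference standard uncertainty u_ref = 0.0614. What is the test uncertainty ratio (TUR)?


TUR = u_lab / u_ref
= 0.796 / 0.0614
= 12.9642

12.9642


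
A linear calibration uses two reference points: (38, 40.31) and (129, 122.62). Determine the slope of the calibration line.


slope = (y2 - y1) / (x2 - x1)
= (122.62 - 40.31) / (129 - 38)
= 82.3100 / 91
= 0.9045

0.9045


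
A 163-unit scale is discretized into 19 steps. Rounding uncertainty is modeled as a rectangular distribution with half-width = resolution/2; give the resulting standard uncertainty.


resolution = range / divisions
resolution = 163 / 19 = 8.5789474
u_res = resolution / (2*sqrt(3))
u_res = 8.5789474 / 3.4641016
u_res = 2.4765

2.4765


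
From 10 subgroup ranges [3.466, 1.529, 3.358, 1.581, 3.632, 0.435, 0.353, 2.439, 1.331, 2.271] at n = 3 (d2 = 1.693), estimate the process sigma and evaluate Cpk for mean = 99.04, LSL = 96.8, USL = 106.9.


R_bar = (3.466 + 1.529 + 3.358 + 1.581 + 3.632 + 0.435 + 0.353 + 2.439 + 1.331 + 2.271) / 10 = 2.0395
sigma = R_bar / d2 = 2.0395 / 1.693 = 1.2046663
Cp = (USL - LSL)/(6*sigma) = (106.9 - 96.8)/(6*1.2046663) = 1.3973
Cpu = (106.9 - 99.04)/(3*1.2046663) = 2.1749
Cpl = (99.04 - 96.8)/(3*1.2046663) = 0.6198
Cpk = min(Cpu, Cpl) = 0.6198

0.6198


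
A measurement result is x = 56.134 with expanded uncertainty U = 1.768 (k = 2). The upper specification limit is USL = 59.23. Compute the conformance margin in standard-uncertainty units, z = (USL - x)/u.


u = U / k = 1.768 / 2 = 0.884
margin = |USL - x| = |59.23 - 56.134| = 3.096
z = margin / u = 3.096 / 0.884
z = 3.5023

3.5023


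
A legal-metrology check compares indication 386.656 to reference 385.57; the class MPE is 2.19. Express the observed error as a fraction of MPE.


e = indication - reference = 386.656 - 385.57 = 1.0860
|e| = 1.0860
ratio = |e| / MPE = 1.0860 / 2.19
ratio = 0.4959

0.4959


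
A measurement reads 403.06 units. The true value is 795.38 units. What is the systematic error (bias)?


Systematic error = measured - true
= 403.06 - 795.38
= -392.3200

-392.3200


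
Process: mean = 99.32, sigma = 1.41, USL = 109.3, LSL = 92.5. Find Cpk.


Cpu = (USL - mean) / (3*sigma) = (109.3 - 99.32) / (3*1.41) = 2.3593
Cpl = (mean - LSL) / (3*sigma) = (99.32 - 92.5) / (3*1.41) = 1.6123
Cpk = min(Cpu, Cpl) = 1.6123

1.6123


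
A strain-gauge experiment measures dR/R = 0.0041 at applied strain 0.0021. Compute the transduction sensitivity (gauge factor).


GF = (dR/R) / epsilon
= 0.0041 / 0.0021
= 1.9524

1.9524


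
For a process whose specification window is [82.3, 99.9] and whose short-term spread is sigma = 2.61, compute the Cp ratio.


Cp = (USL - LSL) / (6 * sigma)
= (99.9 - 82.3) / (6 * 2.61)
= 17.6000 / 15.6600
= 1.1239

1.1239


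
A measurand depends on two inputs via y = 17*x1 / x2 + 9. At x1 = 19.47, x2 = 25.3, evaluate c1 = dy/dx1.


y = 17*x1 / x2 + 9
dy/dx1 = 17/x2
Evaluate at x2 = 25.3: c1 = 17 / 25.3
c1 = 0.6719

0.6719


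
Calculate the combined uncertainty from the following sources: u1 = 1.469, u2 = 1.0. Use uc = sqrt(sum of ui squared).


uc = sqrt(1.469^2 + 1.0^2)
uc = sqrt(3.157961)
uc = 1.7771

1.7771


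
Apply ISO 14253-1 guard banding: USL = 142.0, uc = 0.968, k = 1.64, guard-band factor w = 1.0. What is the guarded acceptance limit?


U = k * uc = 1.64 * 0.968 = 1.58752
guard band g = w * U = 1.0 * 1.58752 = 1.58752
AL = USL - g = 142.0 - 1.58752
AL = 140.4125

140.4125


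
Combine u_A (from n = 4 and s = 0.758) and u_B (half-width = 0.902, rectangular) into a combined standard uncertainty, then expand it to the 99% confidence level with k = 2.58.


u_A = s / sqrt(n) = 0.758 / sqrt(4) = 0.379
u_B = half_width / sqrt(3) = 0.902 / sqrt(3) = 0.52076994
uc = sqrt(u_A^2 + u_B^2) = sqrt(0.379^2 + 0.52076994^2) = 0.64408255
U = k * uc = 2.58 * 0.64408255
U = 1.6617

1.6617


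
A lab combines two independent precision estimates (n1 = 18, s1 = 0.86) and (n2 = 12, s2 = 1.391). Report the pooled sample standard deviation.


s_p = sqrt(((n1-1)*s1^2 + (n2-1)*s2^2) / (n1+n2-2))
numerator = (18-1)*0.86^2 + (12-1)*1.391^2 = 12.5732 + 21.283691 = 33.856891
denominator = 18 + 12 - 2 = 28
s_p^2 = 33.856891 / 28 = 1.2091747
s_p = sqrt(1.2091747) = 1.0996

1.0996
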